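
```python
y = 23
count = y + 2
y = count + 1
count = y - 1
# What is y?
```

Trace:
`y = 23` → y = 23
`count = y + 2` → count = 25
`y = count + 1` → y = 26
`count = y - 1` → count = 25
So y = 26

Answer: 26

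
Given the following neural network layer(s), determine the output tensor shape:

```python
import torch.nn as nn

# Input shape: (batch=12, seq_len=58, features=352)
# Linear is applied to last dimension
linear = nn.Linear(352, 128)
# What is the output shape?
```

Input: (12, 58, 352) -> Output: (12, 58, 128)

Answer: (12, 58, 128)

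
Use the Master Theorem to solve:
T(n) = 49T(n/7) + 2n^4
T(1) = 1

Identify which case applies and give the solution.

a=49, b=7, f(n)=2n^4. log_7(49) = 2. Since c=4 > 2 and the regularity condition holds (49(n/7)^4 = (49/7^4)n^4 with 49/7^4 < 1), Case 3 applies: T(n) = Θ(f(n)) = O(n^4).

Answer: O(n^4) - Case 3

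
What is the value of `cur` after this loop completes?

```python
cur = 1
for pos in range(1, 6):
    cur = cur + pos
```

Start at 1, add 1 through 5
`cur` takes the values: 1 → 2 → 4 → 7 → 11 → 16

Answer: 16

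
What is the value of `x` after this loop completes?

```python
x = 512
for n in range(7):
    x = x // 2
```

Halve 7 times: 512 // 2^7 = 4
`x` takes the values: 512 → 256 → 128 → 64 → 32 → 16 → 8 → 4

Answer: 4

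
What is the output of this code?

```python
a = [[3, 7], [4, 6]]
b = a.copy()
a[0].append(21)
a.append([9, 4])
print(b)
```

Key concept: shallow copy with nested lists.
Step by step:
`a = [[3, 7], [4, 6]]` → a = [[3, 7], [4, 6]]
`b = a.copy()` → b = [[3, 7], [4, 6]]
`a[0].append(21)` → a = [[3, 7, 21], [4, 6]]; b = [[3, 7, 21], [4, 6]]
`a.append([9, 4])` → a = [[3, 7, 21], [4, 6], [9, 4]]
`print(b)` → prints [[3, 7, 21], [4, 6]]

Answer: [[3, 7, 21], [4, 6]]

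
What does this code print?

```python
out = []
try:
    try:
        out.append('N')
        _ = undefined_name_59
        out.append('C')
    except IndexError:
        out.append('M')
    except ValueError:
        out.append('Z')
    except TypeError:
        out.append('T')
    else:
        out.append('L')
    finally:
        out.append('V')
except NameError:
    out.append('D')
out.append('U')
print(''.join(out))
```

Execution trace: 'N' (try body) → 'V' (finally) → 'D' (outer except NameError) → 'U' (after the try/except). Output: NVDU

Answer: NVDU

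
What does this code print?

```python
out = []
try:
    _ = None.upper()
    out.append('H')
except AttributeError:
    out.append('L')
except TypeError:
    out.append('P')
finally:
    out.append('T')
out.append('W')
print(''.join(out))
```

Execution trace: 'L' (except AttributeError) → 'T' (finally) → 'W' (after the try/except). Output: LTW

Answer: LTW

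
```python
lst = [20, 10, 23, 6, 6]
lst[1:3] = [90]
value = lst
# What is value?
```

Trace:
`lst = [20, 10, 23, 6, 6]` → lst = [20, 10, 23, 6, 6]
`lst[1:3] = [90]` → lst = [20, 90, 6, 6]
`value = lst` → value = [20, 90, 6, 6]
So value = [20, 90, 6, 6]

Answer: [20, 90, 6, 6]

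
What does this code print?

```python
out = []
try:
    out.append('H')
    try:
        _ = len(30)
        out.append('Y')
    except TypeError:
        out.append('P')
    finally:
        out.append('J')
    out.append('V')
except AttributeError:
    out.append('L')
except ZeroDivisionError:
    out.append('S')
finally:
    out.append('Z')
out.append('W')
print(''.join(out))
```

Execution trace: 'H' (try body) → 'P' (inner except TypeError) → 'J' (inner finally) → 'V' (try body, no exception) → 'Z' (finally) → 'W' (after the try/except). Output: HPJVZW

Answer: HPJVZW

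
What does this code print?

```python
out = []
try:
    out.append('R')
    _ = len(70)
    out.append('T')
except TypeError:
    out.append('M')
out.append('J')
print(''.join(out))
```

Execution trace: 'R' (try body) → 'M' (except TypeError) → 'J' (after the try/except). Output: RMJ

Answer: RMJ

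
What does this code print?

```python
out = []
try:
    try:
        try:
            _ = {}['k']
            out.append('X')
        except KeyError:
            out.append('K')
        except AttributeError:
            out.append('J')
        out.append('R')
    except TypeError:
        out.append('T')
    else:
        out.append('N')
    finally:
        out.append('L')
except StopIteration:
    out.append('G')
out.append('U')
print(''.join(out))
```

Execution trace: 'K' (inner except KeyError) → 'R' (try body, no exception) → 'N' (else) → 'L' (finally) → 'U' (after the try/except). Output: KRNLU

Answer: KRNLU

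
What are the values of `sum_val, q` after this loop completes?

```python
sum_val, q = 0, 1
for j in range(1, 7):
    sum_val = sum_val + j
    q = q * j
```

Sum and factorial of 1 to 6
`sum_val, q` takes the values: (0, 1) → (1, 1) → (3, 1) → (3, 2) → (6, 2) → (6, 6) → (10, 6) → (10, 24) → (15, 24) → (15, 120) → (21, 120) → (21, 720)

Answer: 21, 720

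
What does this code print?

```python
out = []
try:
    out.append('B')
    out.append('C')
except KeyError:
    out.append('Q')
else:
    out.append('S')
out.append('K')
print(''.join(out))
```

Execution trace: 'B' (try body) → 'C' (try body, no exception) → 'S' (else) → 'K' (after the try/except). Output: BCSK

Answer: BCSK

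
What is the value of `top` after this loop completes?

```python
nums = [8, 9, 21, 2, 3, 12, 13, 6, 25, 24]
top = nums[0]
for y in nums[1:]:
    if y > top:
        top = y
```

Maximum of [8, 9, 21, 2, 3, 12, 13, 6, 25, 24]
`top` takes the values: 8 → 9 → 21 → 25

Answer: 25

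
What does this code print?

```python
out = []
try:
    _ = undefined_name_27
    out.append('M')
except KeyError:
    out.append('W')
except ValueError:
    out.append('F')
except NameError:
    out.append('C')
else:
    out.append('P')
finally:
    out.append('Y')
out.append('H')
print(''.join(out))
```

Execution trace: 'C' (except NameError) → 'Y' (finally) → 'H' (after the try/except). Output: CYH

Answer: CYH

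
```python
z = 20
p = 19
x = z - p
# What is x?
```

Trace:
`z = 20` → z = 20
`p = 19` → p = 19
`x = z - p` → x = 1
So x = 1

Answer: 1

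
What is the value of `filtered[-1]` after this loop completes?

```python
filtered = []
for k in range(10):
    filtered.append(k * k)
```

Last element of squares 0 to 9
`filtered` takes the values: [] → [0] → [0, 1] → [0, 1, 4] → [0, 1, 4, 9] → [0, 1, 4, 9, 16] → [0, 1, 4, 9, 16, 25] → [0, 1, 4, 9, 16, 25, 36] → [0, 1, 4, 9, 16, 25, 36, 49] → [0, 1, 4, 9, 16, 25, 36, 49, 64] → [0, 1, 4, 9, 16, 25, 36, 49, 64, 81]
So `filtered[-1]` = 81

Answer: 81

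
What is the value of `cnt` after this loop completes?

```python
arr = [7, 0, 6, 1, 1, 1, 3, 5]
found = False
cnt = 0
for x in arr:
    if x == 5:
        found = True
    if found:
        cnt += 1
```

Count elements after first 5 in [7, 0, 6, 1, 1, 1, 3, 5]
`cnt` takes the values: 0 → 1

Answer: 1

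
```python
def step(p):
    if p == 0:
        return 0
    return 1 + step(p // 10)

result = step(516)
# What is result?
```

Count of digits of 516: 3

Answer: 3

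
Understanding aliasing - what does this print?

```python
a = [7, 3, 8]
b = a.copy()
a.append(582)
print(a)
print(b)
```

Key concept: list.copy() creates independent copy.
Step by step:
`a = [7, 3, 8]` → a = [7, 3, 8]
`b = a.copy()` → b = [7, 3, 8]
`a.append(582)` → a = [7, 3, 8, 582]
`print(a)` → prints [7, 3, 8, 582]
`print(b)` → prints [7, 3, 8]

Answer:
[7, 3, 8, 582]
[7, 3, 8]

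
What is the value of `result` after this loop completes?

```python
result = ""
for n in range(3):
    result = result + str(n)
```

Concatenate digits 0 to 2
`result` takes the values: "" → "0" → "01" → "012"

Answer: "012"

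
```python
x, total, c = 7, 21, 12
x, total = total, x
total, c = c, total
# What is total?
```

Trace:
`x, total, c = 7, 21, 12` → x = 7; total = 21; c = 12
`x, total = total, x` → x = 21; total = 7
`total, c = c, total` → total = 12; c = 7
So total = 12

Answer: 12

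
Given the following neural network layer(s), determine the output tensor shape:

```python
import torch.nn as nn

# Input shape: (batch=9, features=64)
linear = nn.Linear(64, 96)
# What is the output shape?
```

Input: (9, 64) -> Output: (9, 96)

Answer: (9, 96)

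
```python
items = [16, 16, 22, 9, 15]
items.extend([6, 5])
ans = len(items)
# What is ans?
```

Trace:
`items = [16, 16, 22, 9, 15]` → items = [16, 16, 22, 9, 15]
`items.extend([6, 5])` → items = [16, 16, 22, 9, 15, 6, 5]
`ans = len(items)` → ans = 7
So ans = 7

Answer: 7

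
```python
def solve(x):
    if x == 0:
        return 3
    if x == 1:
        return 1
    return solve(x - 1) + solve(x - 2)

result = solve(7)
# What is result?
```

Build up from base cases: solve(0)=3, solve(1)=1, solve(2)=4, solve(3)=5, solve(4)=9, solve(5)=14, solve(6)=23, ..., solve(7)=37

Answer: 37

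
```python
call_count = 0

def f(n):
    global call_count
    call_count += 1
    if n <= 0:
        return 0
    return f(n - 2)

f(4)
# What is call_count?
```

Linear recursion stepping by 2: 3 calls from n=4 down to ≤0.

Answer: 3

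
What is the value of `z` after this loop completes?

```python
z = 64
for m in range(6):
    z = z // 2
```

Halve 6 times: 64 // 2^6 = 1
`z` takes the values: 64 → 32 → 16 → 8 → 4 → 2 → 1

Answer: 1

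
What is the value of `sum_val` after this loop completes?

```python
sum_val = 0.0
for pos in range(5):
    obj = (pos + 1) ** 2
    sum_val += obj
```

Sum of squared losses 1² + 2² + ... + 5²
`sum_val` takes the values: 0.0 → 1.0 → 5.0 → 14.0 → 30.0 → 55.0

Answer: 55.0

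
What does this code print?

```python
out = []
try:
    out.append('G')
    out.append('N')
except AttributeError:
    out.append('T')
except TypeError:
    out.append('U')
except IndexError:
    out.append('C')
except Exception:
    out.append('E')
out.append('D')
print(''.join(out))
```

Execution trace: 'G' (try body) → 'N' (try body, no exception) → 'D' (after the try/except). Output: GND

Answer: GND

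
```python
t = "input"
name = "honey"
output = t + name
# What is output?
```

Trace:
`t = "input"` → t = 'input'
`name = "honey"` → name = 'honey'
`output = t + name` → output = 'inputhoney'
So output = 'inputhoney'

Answer: 'inputhoney'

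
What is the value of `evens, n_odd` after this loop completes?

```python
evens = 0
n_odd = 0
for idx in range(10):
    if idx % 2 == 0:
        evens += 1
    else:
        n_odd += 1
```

Count evens and odds in range(10)
`evens, n_odd` takes the values: (0, 0) → (1, 0) → (1, 1) → (2, 1) → (2, 2) → (3, 2) → (3, 3) → (4, 3) → (4, 4) → (5, 4) → (5, 5)

Answer: 5, 5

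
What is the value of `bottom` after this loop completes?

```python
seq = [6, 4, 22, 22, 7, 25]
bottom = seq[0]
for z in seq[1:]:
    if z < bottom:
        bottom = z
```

Minimum of [6, 4, 22, 22, 7, 25]
`bottom` takes the values: 6 → 4

Answer: 4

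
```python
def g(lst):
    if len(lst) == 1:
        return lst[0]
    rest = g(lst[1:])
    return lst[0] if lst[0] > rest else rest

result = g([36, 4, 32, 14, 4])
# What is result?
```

Recursive max over [36, 4, 32, 14, 4] = 36

Answer: 36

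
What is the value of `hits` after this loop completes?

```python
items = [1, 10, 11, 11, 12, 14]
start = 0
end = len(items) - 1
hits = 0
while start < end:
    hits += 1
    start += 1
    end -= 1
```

Iterations until pointers meet (list length 6)
`hits` takes the values: 0 → 1 → 2 → 3

Answer: 3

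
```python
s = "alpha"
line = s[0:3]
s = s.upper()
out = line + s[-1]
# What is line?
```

Trace:
`s = "alpha"` → s = 'alpha'
`line = s[0:3]` → line = 'alp'
`s = s.upper()` → s = 'ALPHA'
`out = line + s[-1]` → out = 'alpA'
So line = 'alp'

Answer: 'alp'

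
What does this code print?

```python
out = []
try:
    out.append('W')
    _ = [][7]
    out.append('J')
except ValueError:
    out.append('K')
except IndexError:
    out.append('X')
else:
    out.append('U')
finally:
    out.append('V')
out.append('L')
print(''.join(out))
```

Execution trace: 'W' (try body) → 'X' (except IndexError) → 'V' (finally) → 'L' (after the try/except). Output: WXVL

Answer: WXVL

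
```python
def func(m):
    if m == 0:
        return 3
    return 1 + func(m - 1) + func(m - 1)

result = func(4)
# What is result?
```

func(m) = 1 + 2·func(m-1), func(0)=3. Closed form: (3+1)·2^4 - 1 = 63.

Answer: 63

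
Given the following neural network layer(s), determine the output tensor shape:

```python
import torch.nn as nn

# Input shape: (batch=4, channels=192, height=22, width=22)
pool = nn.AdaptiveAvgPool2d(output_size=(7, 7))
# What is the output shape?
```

Input: (4, 192, 22, 22) -> Output: (4, 192, 7, 7)

Answer: (4, 192, 7, 7)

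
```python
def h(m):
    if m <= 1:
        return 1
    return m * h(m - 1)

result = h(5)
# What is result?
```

h(5) = 5 * 4 * 3 * 2 * 1 = 120

Answer: 120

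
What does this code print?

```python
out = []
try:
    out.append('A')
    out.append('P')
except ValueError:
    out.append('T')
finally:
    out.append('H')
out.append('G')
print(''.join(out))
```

Execution trace: 'A' (try body) → 'P' (try body, no exception) → 'H' (finally) → 'G' (after the try/except). Output: APHG

Answer: APHG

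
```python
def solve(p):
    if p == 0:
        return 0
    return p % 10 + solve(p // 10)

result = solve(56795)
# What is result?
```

Sum of digits of 56795: 5 + 9 + 7 + 6 + 5 = 32

Answer: 32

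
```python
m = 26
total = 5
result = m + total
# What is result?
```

Trace:
`m = 26` → m = 26
`total = 5` → total = 5
`result = m + total` → result = 31
So result = 31

Answer: 31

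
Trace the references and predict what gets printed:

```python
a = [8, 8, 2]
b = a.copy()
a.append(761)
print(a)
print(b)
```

Key concept: list.copy() creates independent copy.
Step by step:
`a = [8, 8, 2]` → a = [8, 8, 2]
`b = a.copy()` → b = [8, 8, 2]
`a.append(761)` → a = [8, 8, 2, 761]
`print(a)` → prints [8, 8, 2, 761]
`print(b)` → prints [8, 8, 2]

Answer:
[8, 8, 2, 761]
[8, 8, 2]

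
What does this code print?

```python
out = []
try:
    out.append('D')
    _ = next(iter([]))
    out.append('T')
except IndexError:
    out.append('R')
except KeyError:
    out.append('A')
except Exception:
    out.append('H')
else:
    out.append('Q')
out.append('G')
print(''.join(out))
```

Execution trace: 'D' (try body) → 'H' (except Exception) → 'G' (after the try/except). Output: DHG

Answer: DHG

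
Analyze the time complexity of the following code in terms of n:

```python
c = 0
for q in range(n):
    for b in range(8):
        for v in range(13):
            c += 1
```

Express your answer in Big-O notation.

Each loop level contributes: n × 1 × 1. Multiplying the contributions gives O(n).

Answer: O(n)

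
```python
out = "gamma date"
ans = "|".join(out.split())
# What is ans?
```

Trace:
`out = "gamma date"` → out = 'gamma date'
`ans = "|".join(out.split())` → ans = 'gamma|date'
So ans = 'gamma|date'

Answer: 'gamma|date'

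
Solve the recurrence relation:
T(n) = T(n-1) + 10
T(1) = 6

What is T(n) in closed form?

Unrolling: T(n) = T(1) + 10·(n-1) = 6 + 10(n-1) = 10n - 4.

Answer: T(n) = 10n - 4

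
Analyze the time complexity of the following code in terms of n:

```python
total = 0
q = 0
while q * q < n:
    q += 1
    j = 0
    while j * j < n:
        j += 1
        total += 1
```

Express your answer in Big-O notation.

Each loop level contributes: √n × √n. Multiplying the contributions gives O(n).

Answer: O(n)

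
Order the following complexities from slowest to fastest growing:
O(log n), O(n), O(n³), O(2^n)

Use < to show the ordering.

Ordered by growth rate: O(log n) < O(n) < O(n³) < O(2^n)

Answer: O(log n) < O(n) < O(n³) < O(2^n)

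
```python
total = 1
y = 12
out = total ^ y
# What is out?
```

Trace:
`total = 1` → total = 1
`y = 12` → y = 12
`out = total ^ y` → out = 13
So out = 13

Answer: 13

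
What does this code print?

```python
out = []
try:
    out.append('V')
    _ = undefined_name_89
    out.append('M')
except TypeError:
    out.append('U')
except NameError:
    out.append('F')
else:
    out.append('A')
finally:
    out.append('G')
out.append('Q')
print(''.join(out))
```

Execution trace: 'V' (try body) → 'F' (except NameError) → 'G' (finally) → 'Q' (after the try/except). Output: VFGQ

Answer: VFGQ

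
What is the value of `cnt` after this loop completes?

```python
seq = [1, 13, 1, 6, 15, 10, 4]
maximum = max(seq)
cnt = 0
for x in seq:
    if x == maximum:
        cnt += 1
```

Count of max value 15 in [1, 13, 1, 6, 15, 10, 4]
`cnt` takes the values: 0 → 1

Answer: 1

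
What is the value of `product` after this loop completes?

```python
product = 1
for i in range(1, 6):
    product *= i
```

5! = 120
`product` takes the values: 1 → 2 → 6 → 24 → 120

Answer: 120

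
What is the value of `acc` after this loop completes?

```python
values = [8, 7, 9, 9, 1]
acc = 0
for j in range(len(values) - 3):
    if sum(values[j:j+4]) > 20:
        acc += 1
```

Count windows with sum > 20
`acc` takes the values: 0 → 1 → 2

Answer: 2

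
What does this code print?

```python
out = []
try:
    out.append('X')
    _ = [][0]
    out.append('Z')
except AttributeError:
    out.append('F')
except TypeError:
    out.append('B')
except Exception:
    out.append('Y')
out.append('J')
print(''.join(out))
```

Execution trace: 'X' (try body) → 'Y' (except Exception) → 'J' (after the try/except). Output: XYJ

Answer: XYJ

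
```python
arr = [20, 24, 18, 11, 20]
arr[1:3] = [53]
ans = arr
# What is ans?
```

Trace:
`arr = [20, 24, 18, 11, 20]` → arr = [20, 24, 18, 11, 20]
`arr[1:3] = [53]` → arr = [20, 53, 11, 20]
`ans = arr` → ans = [20, 53, 11, 20]
So ans = [20, 53, 11, 20]

Answer: [20, 53, 11, 20]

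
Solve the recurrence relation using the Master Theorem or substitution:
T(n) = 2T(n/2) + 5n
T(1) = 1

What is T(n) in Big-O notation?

By Master Theorem: a=2, b=2, f(n)=5n. Since log_2(2) = 1 and f(n) = Θ(n^1), Case 2 applies. T(n) = O(n log n).

Answer: O(n log n)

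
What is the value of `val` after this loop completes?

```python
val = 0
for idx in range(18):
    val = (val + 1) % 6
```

Increment mod 6, 18 times = 0
`val` takes the values: 0 → 1 → 2 → 3 → 4 → 5 → 0 → 1 → 2 → 3 → 4 → 5 → 0 → 1 → 2 → 3 → 4 → 5 → 0

Answer: 0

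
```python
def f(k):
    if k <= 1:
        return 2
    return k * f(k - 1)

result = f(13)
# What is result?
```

f(13) = 13 * 12 * 11 * 10 * 9 * 8 * 7 * 6 * 5 * 4 * 3 * 2 * 2 = 12454041600

Answer: 12454041600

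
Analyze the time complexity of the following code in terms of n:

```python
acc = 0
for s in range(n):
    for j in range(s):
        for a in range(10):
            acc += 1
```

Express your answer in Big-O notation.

Each loop level contributes: n × n × 1. Multiplying the contributions gives O(n^2).

Answer: O(n^2)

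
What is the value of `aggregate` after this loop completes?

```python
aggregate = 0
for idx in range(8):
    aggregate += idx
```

Sum of 0 to 7 = 28
`aggregate` takes the values: 0 → 1 → 3 → 6 → 10 → 15 → 21 → 28

Answer: 28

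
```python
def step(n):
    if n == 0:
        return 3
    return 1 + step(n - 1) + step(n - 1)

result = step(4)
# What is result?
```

step(n) = 1 + 2·step(n-1), step(0)=3. Closed form: (3+1)·2^4 - 1 = 63.

Answer: 63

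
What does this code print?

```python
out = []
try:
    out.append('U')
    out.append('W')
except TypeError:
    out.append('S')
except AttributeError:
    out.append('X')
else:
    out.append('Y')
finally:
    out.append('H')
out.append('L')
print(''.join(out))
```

Execution trace: 'U' (try body) → 'W' (try body, no exception) → 'Y' (else) → 'H' (finally) → 'L' (after the try/except). Output: UWYHL

Answer: UWYHL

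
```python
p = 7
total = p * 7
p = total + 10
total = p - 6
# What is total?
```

Trace:
`p = 7` → p = 7
`total = p * 7` → total = 49
`p = total + 10` → p = 59
`total = p - 6` → total = 53
So total = 53

Answer: 53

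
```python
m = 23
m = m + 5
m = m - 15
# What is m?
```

Trace:
`m = 23` → m = 23
`m = m + 5` → m = 28
`m = m - 15` → m = 13
So m = 13

Answer: 13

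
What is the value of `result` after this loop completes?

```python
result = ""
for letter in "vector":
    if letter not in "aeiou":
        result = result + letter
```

Remove vowels from 'vector'
`result` takes the values: "" → "v" → "vc" → "vct" → "vctr"

Answer: "vctr"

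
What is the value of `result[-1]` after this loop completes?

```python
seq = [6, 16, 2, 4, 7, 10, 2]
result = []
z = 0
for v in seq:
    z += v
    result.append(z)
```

Cumulative sum ends at 47
`result` takes the values: [] → [6] → [6, 22] → [6, 22, 24] → [6, 22, 24, 28] → [6, 22, 24, 28, 35] → [6, 22, 24, 28, 35, 45] → [6, 22, 24, 28, 35, 45, 47]
So `result[-1]` = 47

Answer: 47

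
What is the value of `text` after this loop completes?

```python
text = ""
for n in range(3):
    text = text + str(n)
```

Concatenate digits 0 to 2
`text` takes the values: "" → "0" → "01" → "012"

Answer: "012"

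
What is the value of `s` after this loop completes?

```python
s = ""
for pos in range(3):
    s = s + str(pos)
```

Concatenate digits 0 to 2
`s` takes the values: "" → "0" → "01" → "012"

Answer: "012"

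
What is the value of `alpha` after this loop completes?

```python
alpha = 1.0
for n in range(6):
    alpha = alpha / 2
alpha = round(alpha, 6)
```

Halving LR 6 times: 1 / 2^6
`alpha` takes the values: 1.0 → 0.5 → 0.25 → 0.125 → 0.0625 → 0.03125 → 0.015625

Answer: 0.015625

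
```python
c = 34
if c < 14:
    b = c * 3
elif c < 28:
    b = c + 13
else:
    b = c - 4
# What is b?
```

Trace:
`c = 34` → c = 34
`if c < 14: ...` → c < 14 is False, c < 28 is False, take else branch → b = 30
So b = 30

Answer: 30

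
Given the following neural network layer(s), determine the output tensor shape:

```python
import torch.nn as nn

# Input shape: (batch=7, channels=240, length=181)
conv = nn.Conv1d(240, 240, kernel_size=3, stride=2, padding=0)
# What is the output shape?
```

Input: (7, 240, 181) -> Output: (7, 240, 90)

Answer: (7, 240, 90)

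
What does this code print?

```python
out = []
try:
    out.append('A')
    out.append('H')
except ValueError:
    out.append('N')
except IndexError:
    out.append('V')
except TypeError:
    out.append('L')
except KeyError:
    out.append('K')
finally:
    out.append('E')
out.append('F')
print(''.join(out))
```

Execution trace: 'A' (try body) → 'H' (try body, no exception) → 'E' (finally) → 'F' (after the try/except). Output: AHEF

Answer: AHEF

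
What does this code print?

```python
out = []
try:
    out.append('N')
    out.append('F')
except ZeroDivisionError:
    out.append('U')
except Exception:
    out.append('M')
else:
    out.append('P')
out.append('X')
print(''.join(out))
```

Execution trace: 'N' (try body) → 'F' (try body, no exception) → 'P' (else) → 'X' (after the try/except). Output: NFPX

Answer: NFPX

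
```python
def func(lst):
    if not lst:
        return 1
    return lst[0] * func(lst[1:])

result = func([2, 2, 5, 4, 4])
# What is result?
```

Product over [2, 2, 5, 4, 4] = 2 * 2 * 5 * 4 * 4 = 320

Answer: 320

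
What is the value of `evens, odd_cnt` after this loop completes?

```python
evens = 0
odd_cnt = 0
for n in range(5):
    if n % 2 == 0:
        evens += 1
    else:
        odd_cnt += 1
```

Count evens and odds in range(5)
`evens, odd_cnt` takes the values: (0, 0) → (1, 0) → (1, 1) → (2, 1) → (2, 2) → (3, 2)

Answer: 3, 2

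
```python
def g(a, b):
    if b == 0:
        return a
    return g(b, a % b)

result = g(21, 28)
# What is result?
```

g(21, 28) -> g(28, 21) -> g(21, 7) -> g(7, 0) -> 7

Answer: 7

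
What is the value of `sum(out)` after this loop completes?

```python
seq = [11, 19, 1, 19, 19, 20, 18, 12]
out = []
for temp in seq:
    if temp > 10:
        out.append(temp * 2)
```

Sum of doubled values > 10
`out` takes the values: [] → [22] → [22, 38] → [22, 38, 38] → [22, 38, 38, 38] → [22, 38, 38, 38, 40] → [22, 38, 38, 38, 40, 36] → [22, 38, 38, 38, 40, 36, 24]
So `sum(out)` = 236

Answer: 236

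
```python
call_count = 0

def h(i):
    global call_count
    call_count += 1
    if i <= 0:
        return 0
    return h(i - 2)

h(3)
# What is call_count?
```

Linear recursion stepping by 2: 3 calls from i=3 down to ≤0.

Answer: 3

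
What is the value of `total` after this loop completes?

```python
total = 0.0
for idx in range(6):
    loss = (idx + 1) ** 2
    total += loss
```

Sum of squared losses 1² + 2² + ... + 6²
`total` takes the values: 0.0 → 1.0 → 5.0 → 14.0 → 30.0 → 55.0 → 91.0

Answer: 91.0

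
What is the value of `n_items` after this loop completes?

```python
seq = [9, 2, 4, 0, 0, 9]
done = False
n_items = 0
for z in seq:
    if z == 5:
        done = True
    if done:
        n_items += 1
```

Count elements after first 5 in [9, 2, 4, 0, 0, 9]
`n_items` takes the values: 0

Answer: 0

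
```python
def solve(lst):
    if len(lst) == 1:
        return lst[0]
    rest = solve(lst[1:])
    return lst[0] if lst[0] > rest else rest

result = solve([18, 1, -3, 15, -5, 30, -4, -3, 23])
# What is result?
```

Recursive max over [18, 1, -3, 15, -5, 30, -4, -3, 23] = 30

Answer: 30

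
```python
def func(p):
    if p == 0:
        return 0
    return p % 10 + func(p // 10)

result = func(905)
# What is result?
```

Sum of digits of 905: 5 + 0 + 9 = 14

Answer: 14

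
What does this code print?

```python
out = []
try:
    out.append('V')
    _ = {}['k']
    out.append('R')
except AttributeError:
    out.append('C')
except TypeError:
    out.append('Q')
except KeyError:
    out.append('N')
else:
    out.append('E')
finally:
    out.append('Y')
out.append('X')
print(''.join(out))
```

Execution trace: 'V' (try body) → 'N' (except KeyError) → 'Y' (finally) → 'X' (after the try/except). Output: VNYX

Answer: VNYX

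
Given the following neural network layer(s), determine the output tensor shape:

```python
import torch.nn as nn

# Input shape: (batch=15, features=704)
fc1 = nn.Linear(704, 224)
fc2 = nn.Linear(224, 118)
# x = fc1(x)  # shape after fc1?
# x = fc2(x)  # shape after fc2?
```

Input: (15, 704) -> after fc1: (15, 224) -> Output: (15, 118)

Answer: (15, 118)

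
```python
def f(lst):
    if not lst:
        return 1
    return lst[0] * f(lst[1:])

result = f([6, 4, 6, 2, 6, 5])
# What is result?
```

Product over [6, 4, 6, 2, 6, 5] = 6 * 4 * 6 * 2 * 6 * 5 = 8640

Answer: 8640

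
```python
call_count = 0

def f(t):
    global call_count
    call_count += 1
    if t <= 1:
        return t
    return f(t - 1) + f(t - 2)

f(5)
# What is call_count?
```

Calls(t) = 1 + Calls(t-1) + Calls(t-2); Calls(0)=Calls(1)=1. For t=5 this gives 15.

Answer: 15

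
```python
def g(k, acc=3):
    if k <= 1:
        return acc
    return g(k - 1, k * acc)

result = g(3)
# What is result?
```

Accumulator trace (n, acc): (3, 3) -> (2, 9) -> (1, 18) -> return 18

Answer: 18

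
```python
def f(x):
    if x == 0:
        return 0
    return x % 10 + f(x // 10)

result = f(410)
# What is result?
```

Sum of digits of 410: 0 + 1 + 4 = 5

Answer: 5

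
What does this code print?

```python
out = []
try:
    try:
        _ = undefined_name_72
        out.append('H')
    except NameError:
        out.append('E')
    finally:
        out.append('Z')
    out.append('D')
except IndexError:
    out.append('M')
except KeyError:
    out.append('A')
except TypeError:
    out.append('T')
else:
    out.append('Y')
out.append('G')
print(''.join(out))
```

Execution trace: 'E' (inner except NameError) → 'Z' (inner finally) → 'D' (try body, no exception) → 'Y' (else) → 'G' (after the try/except). Output: EZDYG

Answer: EZDYG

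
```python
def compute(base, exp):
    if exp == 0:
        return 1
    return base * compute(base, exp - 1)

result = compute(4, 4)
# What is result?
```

compute(4, 4) = 4 * 4 * 4 * 4 = 256

Answer: 256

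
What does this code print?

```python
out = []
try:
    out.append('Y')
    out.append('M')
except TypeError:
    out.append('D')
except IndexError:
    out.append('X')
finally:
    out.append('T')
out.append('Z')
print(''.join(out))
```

Execution trace: 'Y' (try body) → 'M' (try body, no exception) → 'T' (finally) → 'Z' (after the try/except). Output: YMTZ

Answer: YMTZ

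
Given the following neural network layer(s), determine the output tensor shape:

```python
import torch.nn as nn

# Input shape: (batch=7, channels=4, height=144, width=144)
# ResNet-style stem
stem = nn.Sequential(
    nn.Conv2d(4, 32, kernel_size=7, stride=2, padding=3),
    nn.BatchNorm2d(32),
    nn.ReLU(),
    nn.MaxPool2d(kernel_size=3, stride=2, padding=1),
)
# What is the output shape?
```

Input: (7, 4, 144, 144) -> after Conv2d 7x7 stride=2: (7, 32, 72, 72) -> Output: (7, 32, 36, 36)

Answer: (7, 32, 36, 36)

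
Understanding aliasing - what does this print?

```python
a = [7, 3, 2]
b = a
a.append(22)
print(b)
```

Key concept: basic list aliasing.
Step by step:
`a = [7, 3, 2]` → a = [7, 3, 2]
`b = a` → b = [7, 3, 2] (same object as a)
`a.append(22)` → a = [7, 3, 2, 22] (same object as b); b = [7, 3, 2, 22] (same object as a)
`print(b)` → prints [7, 3, 2, 22]

Answer: [7, 3, 2, 22]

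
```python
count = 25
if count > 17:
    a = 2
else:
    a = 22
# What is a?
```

Trace:
`count = 25` → count = 25
`if count > 17: ...` → count > 17 is True → a = 2
So a = 2

Answer: 2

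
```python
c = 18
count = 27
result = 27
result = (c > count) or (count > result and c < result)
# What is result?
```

Trace:
`c = 18` → c = 18
`count = 27` → count = 27
`result = 27` → result = 27
`result = (c > count) or (count > result and c < result)` → result = False
So result = False

Answer: False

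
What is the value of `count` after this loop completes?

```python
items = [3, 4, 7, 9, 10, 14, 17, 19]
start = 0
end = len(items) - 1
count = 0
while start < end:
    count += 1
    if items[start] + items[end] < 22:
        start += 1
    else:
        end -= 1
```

Steps to find pair summing to 22
`count` takes the values: 0 → 1 → 2 → 3 → 4 → 5 → 6 → 7

Answer: 7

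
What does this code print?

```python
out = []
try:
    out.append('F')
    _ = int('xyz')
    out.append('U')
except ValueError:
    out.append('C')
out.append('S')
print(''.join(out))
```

Execution trace: 'F' (try body) → 'C' (except ValueError) → 'S' (after the try/except). Output: FCS

Answer: FCS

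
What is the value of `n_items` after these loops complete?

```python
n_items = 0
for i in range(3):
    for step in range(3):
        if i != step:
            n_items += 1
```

3² - 3 (exclude diagonal)
`n_items` takes the values: 0 → 1 → 2 → 3 → 4 → 5 → 6

Answer: 6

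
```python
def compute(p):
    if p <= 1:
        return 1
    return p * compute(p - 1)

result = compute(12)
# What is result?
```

compute(12) = 12 * 11 * 10 * 9 * 8 * 7 * 6 * 5 * 4 * 3 * 2 * 1 = 479001600

Answer: 479001600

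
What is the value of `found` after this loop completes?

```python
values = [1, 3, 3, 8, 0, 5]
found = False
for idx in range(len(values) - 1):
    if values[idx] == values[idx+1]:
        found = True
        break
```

Check consecutive duplicates in [1, 3, 3, 8, 0, 5]
`found` takes the values: False → True

Answer: True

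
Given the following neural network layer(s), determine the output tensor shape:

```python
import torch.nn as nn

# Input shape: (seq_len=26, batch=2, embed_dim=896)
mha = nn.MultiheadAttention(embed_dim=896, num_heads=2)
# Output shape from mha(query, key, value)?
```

Input: (26, 2, 896) -> Output: (26, 2, 896)

Answer: (26, 2, 896)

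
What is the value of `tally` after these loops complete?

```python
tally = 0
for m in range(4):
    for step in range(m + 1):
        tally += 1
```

Triangle: 1 + 2 + ... + 4
`tally` takes the values: 0 → 1 → 2 → 3 → 4 → 5 → 6 → 7 → 8 → 9 → 10

Answer: 10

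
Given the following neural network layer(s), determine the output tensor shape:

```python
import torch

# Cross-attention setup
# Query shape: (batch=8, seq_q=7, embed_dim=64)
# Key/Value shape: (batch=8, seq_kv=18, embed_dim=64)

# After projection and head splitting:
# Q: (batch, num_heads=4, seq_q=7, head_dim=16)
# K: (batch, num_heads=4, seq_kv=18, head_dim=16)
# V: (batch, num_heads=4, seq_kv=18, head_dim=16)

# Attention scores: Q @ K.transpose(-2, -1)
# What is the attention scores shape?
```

Input: (8, 7, 64) -> Output: (8, 4, 7, 18)

Answer: (8, 4, 7, 18)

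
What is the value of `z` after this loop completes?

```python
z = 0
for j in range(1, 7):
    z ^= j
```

XOR of 1 to 6
`z` takes the values: 0 → 1 → 3 → 0 → 4 → 1 → 7

Answer: 7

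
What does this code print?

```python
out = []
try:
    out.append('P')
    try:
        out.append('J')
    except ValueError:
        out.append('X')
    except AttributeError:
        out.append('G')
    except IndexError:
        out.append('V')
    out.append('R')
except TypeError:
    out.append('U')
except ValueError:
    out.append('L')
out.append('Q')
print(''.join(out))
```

Execution trace: 'P' (try body) → 'J' (inner try body, no exception) → 'R' (try body, no exception) → 'Q' (after the try/except). Output: PJRQ

Answer: PJRQ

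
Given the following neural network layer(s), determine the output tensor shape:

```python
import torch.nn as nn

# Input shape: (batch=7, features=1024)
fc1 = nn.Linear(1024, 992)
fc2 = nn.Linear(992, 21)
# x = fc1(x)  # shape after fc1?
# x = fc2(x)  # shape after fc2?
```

Input: (7, 1024) -> after fc1: (7, 992) -> Output: (7, 21)

Answer: (7, 21)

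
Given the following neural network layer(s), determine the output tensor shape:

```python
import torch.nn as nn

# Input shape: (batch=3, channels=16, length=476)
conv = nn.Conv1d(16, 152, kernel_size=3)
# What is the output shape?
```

Input: (3, 16, 476) -> Output: (3, 152, 474)

Answer: (3, 152, 474)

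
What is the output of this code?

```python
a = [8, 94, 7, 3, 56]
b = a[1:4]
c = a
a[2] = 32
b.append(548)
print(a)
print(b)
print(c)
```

Key concept: slice vs alias.
Step by step:
`a = [8, 94, 7, 3, 56]` → a = [8, 94, 7, 3, 56]
`b = a[1:4]` → b = [94, 7, 3]
`c = a` → c = [8, 94, 7, 3, 56] (same object as a)
`a[2] = 32` → a = [8, 94, 32, 3, 56] (same object as c); c = [8, 94, 32, 3, 56] (same object as a)
`b.append(548)` → b = [94, 7, 3, 548]
`print(a)` → prints [8, 94, 32, 3, 56]
`print(b)` → prints [94, 7, 3, 548]
`print(c)` → prints [8, 94, 32, 3, 56]

Answer:
[8, 94, 32, 3, 56]
[94, 7, 3, 548]
[8, 94, 32, 3, 56]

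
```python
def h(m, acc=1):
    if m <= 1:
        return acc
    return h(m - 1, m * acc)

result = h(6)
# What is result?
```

Accumulator trace (n, acc): (6, 1) -> (5, 6) -> (4, 30) -> (3, 120) -> (2, 360) -> (1, 720) -> return 720

Answer: 720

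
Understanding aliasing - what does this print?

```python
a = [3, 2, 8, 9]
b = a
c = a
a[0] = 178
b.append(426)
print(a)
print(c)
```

Key concept: multiple aliases.
Step by step:
`a = [3, 2, 8, 9]` → a = [3, 2, 8, 9]
`b = a` → b = [3, 2, 8, 9] (same object as a)
`c = a` → c = [3, 2, 8, 9] (same object as a, b)
`a[0] = 178` → a = [178, 2, 8, 9] (same object as b, c); b = [178, 2, 8, 9] (same object as a, c); c = [178, 2, 8, 9] (same object as a, b)
`b.append(426)` → a = [178, 2, 8, 9, 426] (same object as b, c); b = [178, 2, 8, 9, 426] (same object as a, c); c = [178, 2, 8, 9, 426] (same object as a, b)
`print(a)` → prints [178, 2, 8, 9, 426]
`print(c)` → prints [178, 2, 8, 9, 426]

Answer:
[178, 2, 8, 9, 426]
[178, 2, 8, 9, 426]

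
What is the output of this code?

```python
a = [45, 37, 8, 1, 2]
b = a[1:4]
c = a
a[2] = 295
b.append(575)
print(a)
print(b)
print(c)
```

Key concept: slice vs alias.
Step by step:
`a = [45, 37, 8, 1, 2]` → a = [45, 37, 8, 1, 2]
`b = a[1:4]` → b = [37, 8, 1]
`c = a` → c = [45, 37, 8, 1, 2] (same object as a)
`a[2] = 295` → a = [45, 37, 295, 1, 2] (same object as c); c = [45, 37, 295, 1, 2] (same object as a)
`b.append(575)` → b = [37, 8, 1, 575]
`print(a)` → prints [45, 37, 295, 1, 2]
`print(b)` → prints [37, 8, 1, 575]
`print(c)` → prints [45, 37, 295, 1, 2]

Answer:
[45, 37, 295, 1, 2]
[37, 8, 1, 575]
[45, 37, 295, 1, 2]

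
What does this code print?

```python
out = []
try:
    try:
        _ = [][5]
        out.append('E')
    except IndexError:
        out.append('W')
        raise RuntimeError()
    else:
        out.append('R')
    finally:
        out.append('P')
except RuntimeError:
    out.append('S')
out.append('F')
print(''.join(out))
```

Execution trace: 'W' (inner except IndexError) → 'P' (inner finally) → 'S' (outer except RuntimeError) → 'F' (after the try/except). Output: WPSF

Answer: WPSF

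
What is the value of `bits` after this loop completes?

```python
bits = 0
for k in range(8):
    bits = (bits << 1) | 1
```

Build 8 consecutive 1-bits: 0b11111111
`bits` takes the values: 0 → 1 → 3 → 7 → 15 → 31 → 63 → 127 → 255

Answer: 255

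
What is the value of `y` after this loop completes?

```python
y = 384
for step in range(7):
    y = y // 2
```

Halve 7 times: 384 // 2^7 = 3
`y` takes the values: 384 → 192 → 96 → 48 → 24 → 12 → 6 → 3

Answer: 3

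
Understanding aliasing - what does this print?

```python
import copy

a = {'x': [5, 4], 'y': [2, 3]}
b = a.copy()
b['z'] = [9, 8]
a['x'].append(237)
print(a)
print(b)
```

Key concept: shallow copy of dict with mutable values.
Step by step:
`a = {'x': [5, 4], 'y': [2, 3]}` → a = {'x': [5, 4], 'y': [2, 3]}
`b = a.copy()` → b = {'x': [5, 4], 'y': [2, 3]}
`b['z'] = [9, 8]` → b = {'x': [5, 4], 'y': [2, 3], 'z': [9, 8]}
`a['x'].append(237)` → a = {'x': [5, 4, 237], 'y': [2, 3]}; b = {'x': [5, 4, 237], 'y': [2, 3], 'z': [9, 8]}
`print(a)` → prints {'x': [5, 4, 237], 'y': [2, 3]}
`print(b)` → prints {'x': [5, 4, 237], 'y': [2, 3], 'z': [9, 8]}

Answer:
{'x': [5, 4, 237], 'y': [2, 3]}
{'x': [5, 4, 237], 'y': [2, 3], 'z': [9, 8]}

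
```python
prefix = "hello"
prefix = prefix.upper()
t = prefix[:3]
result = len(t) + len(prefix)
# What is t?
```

Trace:
`prefix = "hello"` → prefix = 'hello'
`prefix = prefix.upper()` → prefix = 'HELLO'
`t = prefix[:3]` → t = 'HEL'
`result = len(t) + len(prefix)` → result = 8
So t = 'HEL'

Answer: 'HEL'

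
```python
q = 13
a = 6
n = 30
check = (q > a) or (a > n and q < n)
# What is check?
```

Trace:
`q = 13` → q = 13
`a = 6` → a = 6
`n = 30` → n = 30
`check = (q > a) or (a > n and q < n)` → check = True
So check = True

Answer: True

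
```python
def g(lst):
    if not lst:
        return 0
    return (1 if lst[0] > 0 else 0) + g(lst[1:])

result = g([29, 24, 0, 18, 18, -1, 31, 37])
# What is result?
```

Count of positive elements in [29, 24, 0, 18, 18, -1, 31, 37] = 6

Answer: 6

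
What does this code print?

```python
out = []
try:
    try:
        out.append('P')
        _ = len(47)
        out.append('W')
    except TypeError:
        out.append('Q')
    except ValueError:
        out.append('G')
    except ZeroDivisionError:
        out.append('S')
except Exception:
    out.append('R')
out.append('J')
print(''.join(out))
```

Execution trace: 'P' (inner try body) → 'Q' (inner except TypeError) → 'J' (after the try/except). Output: PQJ

Answer: PQJ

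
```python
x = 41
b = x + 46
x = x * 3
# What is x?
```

Trace:
`x = 41` → x = 41
`b = x + 46` → b = 87
`x = x * 3` → x = 123
So x = 123

Answer: 123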